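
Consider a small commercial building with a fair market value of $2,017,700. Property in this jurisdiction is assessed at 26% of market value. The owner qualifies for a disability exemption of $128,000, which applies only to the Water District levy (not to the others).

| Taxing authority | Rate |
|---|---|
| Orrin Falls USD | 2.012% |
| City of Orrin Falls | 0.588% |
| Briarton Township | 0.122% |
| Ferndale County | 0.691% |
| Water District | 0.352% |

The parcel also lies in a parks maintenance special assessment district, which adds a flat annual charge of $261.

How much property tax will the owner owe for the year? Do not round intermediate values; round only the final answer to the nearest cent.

$19,561.71

Assessed value = $2,017,700 × 0.26 = $524,602
Orrin Falls USD: $524,602 × 0.02012 = $10,554.99224
City of Orrin Falls: $524,602 × 0.00588 = $3,084.65976
Briarton Township: $524,602 × 0.00122 = $640.01444
Ferndale County: $524,602 × 0.00691 = $3,624.99982
Water District: ($524,602 − $128,000) × 0.00352 = $396,602 × 0.00352 = $1,396.03904
Levies subtotal = $19,300.7053
Total = $19,300.7053 + $261 = $19,561.7053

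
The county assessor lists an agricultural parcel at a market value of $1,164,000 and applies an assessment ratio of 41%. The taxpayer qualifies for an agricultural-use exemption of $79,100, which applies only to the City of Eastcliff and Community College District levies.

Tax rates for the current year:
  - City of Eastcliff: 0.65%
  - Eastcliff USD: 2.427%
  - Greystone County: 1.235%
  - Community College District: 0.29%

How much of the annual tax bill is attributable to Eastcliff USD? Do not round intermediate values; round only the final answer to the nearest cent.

$11,582.61

Assessed value = $1,164,000 × 0.41 = $477,240
Eastcliff USD taxable value = $477,240 (exemption does not apply)
Eastcliff USD levy = $477,240 × 0.02427 = $11,582.6148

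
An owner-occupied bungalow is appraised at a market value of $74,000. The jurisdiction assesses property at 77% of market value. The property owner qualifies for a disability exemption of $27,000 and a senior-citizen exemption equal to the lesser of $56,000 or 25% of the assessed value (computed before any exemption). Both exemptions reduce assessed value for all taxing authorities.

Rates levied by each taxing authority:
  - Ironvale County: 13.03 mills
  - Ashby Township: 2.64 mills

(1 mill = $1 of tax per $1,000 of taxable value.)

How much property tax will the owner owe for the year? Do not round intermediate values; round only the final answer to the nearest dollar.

Assessed value = $74,000 × 0.77 = $56,980
Senior-citizen exemption = min($56,000, 25% × $56,980) = min($56,000, $14,245) = $14,245 (percentage binds)
Taxable value = $56,980 − $27,000 − $14,245 = $15,735
Ironvale County: $15,735 × 0.01303 = $205.02705
Ashby Township: $15,735 × 0.00264 = $41.5404
Total = $246.56745

$247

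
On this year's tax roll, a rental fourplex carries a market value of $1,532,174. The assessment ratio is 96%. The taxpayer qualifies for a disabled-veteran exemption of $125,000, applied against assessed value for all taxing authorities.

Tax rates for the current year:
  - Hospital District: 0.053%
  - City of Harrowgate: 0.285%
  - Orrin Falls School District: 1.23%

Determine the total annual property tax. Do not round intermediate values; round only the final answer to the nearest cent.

$21,103.51

Assessed value = $1,532,174 × 0.96 = $1,470,887.04
Taxable value = $1,470,887.04 − $125,000 = $1,345,887.04
Hospital District: $1,345,887.04 × 0.00053 = $713.3201312
City of Harrowgate: $1,345,887.04 × 0.00285 = $3,835.778064
Orrin Falls School District: $1,345,887.04 × 0.0123 = $16,554.410592
Total = $713.3201312 + $3,835.778064 + $16,554.410592 = $21,103.5087872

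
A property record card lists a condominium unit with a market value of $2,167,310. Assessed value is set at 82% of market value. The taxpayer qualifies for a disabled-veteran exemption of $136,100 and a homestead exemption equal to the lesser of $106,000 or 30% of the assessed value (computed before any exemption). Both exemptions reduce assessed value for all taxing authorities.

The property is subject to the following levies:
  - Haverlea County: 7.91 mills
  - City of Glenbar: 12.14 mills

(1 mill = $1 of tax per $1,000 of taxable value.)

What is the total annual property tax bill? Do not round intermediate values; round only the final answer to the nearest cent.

$30,778.64

Assessed value = $2,167,310 × 0.82 = $1,777,194.2
Homestead exemption = min($106,000, 30% × $1,777,194.2) = min($106,000, $533,158.26) = $106,000 (dollar cap binds)
Taxable value = $1,777,194.2 − $136,100 − $106,000 = $1,535,094.2
Haverlea County: $1,535,094.2 × 0.00791 = $12,142.595122
City of Glenbar: $1,535,094.2 × 0.01214 = $18,636.043588
Total = $30,778.63871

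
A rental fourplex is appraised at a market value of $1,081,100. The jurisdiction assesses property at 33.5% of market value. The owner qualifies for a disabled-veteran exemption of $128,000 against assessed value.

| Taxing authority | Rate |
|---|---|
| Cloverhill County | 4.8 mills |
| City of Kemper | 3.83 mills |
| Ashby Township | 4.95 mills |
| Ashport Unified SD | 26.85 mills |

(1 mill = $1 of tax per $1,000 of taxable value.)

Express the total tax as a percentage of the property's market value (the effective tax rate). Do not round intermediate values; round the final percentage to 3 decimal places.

Assessed value = $1,081,100 × 0.335 = $362,168.5
Taxable value = $362,168.5 − $128,000 = $234,168.5
Cloverhill County: $234,168.5 × 0.0048 = $1,124.0088
City of Kemper: $234,168.5 × 0.00383 = $896.865355
Ashby Township: $234,168.5 × 0.00495 = $1,159.134075
Ashport Unified SD: $234,168.5 × 0.02685 = $6,287.424225
Total tax = $9,467.432455
Effective rate = $9,467.432455 ÷ $1,081,100 = 0.876% of market value

0.876%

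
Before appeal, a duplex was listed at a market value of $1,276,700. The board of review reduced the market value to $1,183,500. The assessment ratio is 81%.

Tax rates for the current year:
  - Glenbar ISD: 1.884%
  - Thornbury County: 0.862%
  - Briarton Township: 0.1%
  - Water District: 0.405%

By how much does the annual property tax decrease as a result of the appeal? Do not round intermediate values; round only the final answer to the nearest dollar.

Old assessed value = $1,276,700 × 0.81 = $1,034,127
New assessed value = $1,183,500 × 0.81 = $958,635
Combined rate = 0.01884 + 0.00862 + 0.001 + 0.00405 = 0.03251
Old tax = $1,034,127 × 0.03251 = $33,619.46877
New tax = $958,635 × 0.03251 = $31,165.22385
Reduction = $33,619.46877 − $31,165.22385 = $2,454.24492

$2,454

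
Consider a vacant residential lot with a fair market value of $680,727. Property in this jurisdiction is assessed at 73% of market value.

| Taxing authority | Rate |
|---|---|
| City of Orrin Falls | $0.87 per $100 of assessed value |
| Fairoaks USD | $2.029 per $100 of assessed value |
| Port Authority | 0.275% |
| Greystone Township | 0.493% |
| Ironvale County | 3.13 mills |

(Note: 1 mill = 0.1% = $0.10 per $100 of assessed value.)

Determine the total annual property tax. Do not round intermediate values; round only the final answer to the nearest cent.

Assessed value = $680,727 × 0.73 = $496,930.71
City of Orrin Falls: $496,930.71 × 0.0087 = $4,323.297177
Fairoaks USD: $496,930.71 × 0.02029 = $10,082.7241059
Port Authority: $496,930.71 × 0.00275 = $1,366.5594525
Greystone Township: $496,930.71 × 0.00493 = $2,449.8684003
Ironvale County: $496,930.71 × 0.00313 = $1,555.3931223
Total = $19,777.842258

$19,777.84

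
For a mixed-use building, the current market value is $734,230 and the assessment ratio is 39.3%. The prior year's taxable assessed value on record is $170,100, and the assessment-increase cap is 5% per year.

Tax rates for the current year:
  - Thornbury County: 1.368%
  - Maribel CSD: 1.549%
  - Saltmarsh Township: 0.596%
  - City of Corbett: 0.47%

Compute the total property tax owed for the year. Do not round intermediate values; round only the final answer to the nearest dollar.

$7,114

Uncapped assessed value = $734,230 × 0.393 = $288,552.39
Cap limit = $170,100 × 1.05 = $178,605
Taxable assessed value = min($288,552.39, $178,605) = $178,605 (cap binds)
Thornbury County: $178,605 × 0.01368 = $2,443.3164
Maribel CSD: $178,605 × 0.01549 = $2,766.59145
Saltmarsh Township: $178,605 × 0.00596 = $1,064.4858
City of Corbett: $178,605 × 0.0047 = $839.4435
Total = $7,113.83715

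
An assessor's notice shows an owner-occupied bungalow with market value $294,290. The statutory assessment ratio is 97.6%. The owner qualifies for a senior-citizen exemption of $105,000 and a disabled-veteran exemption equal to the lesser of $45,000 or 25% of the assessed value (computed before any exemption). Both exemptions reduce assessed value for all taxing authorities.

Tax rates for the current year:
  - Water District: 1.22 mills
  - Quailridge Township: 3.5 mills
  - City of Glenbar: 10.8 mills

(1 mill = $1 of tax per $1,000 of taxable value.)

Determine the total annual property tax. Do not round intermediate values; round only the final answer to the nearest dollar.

Assessed value = $294,290 × 0.976 = $287,227.04
Disabled-veteran exemption = min($45,000, 25% × $287,227.04) = min($45,000, $71,806.76) = $45,000 (dollar cap binds)
Taxable value = $287,227.04 − $105,000 − $45,000 = $137,227.04
Water District: $137,227.04 × 0.00122 = $167.4169888
Quailridge Township: $137,227.04 × 0.0035 = $480.29464
City of Glenbar: $137,227.04 × 0.0108 = $1,482.052032
Total = $2,129.7636608

$2,130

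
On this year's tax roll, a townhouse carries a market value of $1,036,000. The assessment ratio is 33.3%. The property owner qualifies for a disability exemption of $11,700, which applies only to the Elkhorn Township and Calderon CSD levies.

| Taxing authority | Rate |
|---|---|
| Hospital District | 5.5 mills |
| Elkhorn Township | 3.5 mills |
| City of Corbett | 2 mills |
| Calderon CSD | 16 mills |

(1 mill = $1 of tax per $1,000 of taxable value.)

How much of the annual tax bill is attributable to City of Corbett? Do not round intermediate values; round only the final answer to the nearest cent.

$689.98

Assessed value = $1,036,000 × 0.333 = $344,988
City of Corbett taxable value = $344,988 (exemption does not apply)
City of Corbett levy = $344,988 × 0.002 = $689.976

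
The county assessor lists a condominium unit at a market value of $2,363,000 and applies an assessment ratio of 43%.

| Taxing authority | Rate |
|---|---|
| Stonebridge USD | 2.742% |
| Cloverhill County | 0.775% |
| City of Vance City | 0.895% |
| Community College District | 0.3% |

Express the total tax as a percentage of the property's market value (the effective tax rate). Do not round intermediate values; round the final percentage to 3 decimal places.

Assessed value = $2,363,000 × 0.43 = $1,016,090
Stonebridge USD: $1,016,090 × 0.02742 = $27,861.1878
Cloverhill County: $1,016,090 × 0.00775 = $7,874.6975
City of Vance City: $1,016,090 × 0.00895 = $9,094.0055
Community College District: $1,016,090 × 0.003 = $3,048.27
Total tax = $47,878.1608
Effective rate = $47,878.1608 ÷ $2,363,000 = 2.026% of market value

2.026%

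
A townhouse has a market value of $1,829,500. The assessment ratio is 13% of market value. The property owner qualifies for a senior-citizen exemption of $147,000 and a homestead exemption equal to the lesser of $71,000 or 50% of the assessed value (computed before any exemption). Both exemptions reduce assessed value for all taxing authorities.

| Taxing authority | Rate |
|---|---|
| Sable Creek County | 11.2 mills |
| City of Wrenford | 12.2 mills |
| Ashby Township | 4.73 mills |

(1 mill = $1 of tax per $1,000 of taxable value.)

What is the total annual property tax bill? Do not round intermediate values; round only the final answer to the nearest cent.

$557.96

Assessed value = $1,829,500 × 0.13 = $237,835
Homestead exemption = min($71,000, 50% × $237,835) = min($71,000, $118,917.5) = $71,000 (dollar cap binds)
Taxable value = $237,835 − $147,000 − $71,000 = $19,835
Sable Creek County: $19,835 × 0.0112 = $222.152
City of Wrenford: $19,835 × 0.0122 = $241.987
Ashby Township: $19,835 × 0.00473 = $93.81955
Total = $557.95855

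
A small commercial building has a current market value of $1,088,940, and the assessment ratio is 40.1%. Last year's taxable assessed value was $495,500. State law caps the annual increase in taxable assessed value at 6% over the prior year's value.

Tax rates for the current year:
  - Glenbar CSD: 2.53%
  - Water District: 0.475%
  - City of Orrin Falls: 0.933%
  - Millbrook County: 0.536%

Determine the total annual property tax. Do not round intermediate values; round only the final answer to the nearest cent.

$19,536.39

Uncapped assessed value = $1,088,940 × 0.401 = $436,664.94
Cap limit = $495,500 × 1.06 = $525,230
Taxable assessed value = min($436,664.94, $525,230) = $436,664.94 (cap does not bind)
Glenbar CSD: $436,664.94 × 0.0253 = $11,047.622982
Water District: $436,664.94 × 0.00475 = $2,074.158465
City of Orrin Falls: $436,664.94 × 0.00933 = $4,074.0838902
Millbrook County: $436,664.94 × 0.00536 = $2,340.5240784
Total = $19,536.3894156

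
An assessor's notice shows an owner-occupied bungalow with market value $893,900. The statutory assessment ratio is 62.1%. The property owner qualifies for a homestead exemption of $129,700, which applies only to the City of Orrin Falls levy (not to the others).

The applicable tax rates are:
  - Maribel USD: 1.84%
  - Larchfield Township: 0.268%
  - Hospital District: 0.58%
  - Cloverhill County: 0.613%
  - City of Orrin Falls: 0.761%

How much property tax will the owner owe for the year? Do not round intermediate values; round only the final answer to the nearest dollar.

$21,562

Assessed value = $893,900 × 0.621 = $555,111.9
Maribel USD: $555,111.9 × 0.0184 = $10,214.05896
Larchfield Township: $555,111.9 × 0.00268 = $1,487.699892
Hospital District: $555,111.9 × 0.0058 = $3,219.64902
Cloverhill County: $555,111.9 × 0.00613 = $3,402.835947
City of Orrin Falls: ($555,111.9 − $129,700) × 0.00761 = $425,411.9 × 0.00761 = $3,237.384559
Total = $21,561.628378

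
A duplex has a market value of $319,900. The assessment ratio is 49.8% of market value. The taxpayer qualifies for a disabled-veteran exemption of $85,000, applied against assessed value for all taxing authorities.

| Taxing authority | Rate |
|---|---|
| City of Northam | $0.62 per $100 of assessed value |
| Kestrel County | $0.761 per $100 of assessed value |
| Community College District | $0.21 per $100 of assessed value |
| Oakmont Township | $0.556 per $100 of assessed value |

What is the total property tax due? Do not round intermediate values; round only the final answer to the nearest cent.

$1,595.44

Assessed value = $319,900 × 0.498 = $159,310.2
Taxable value = $159,310.2 − $85,000 = $74,310.2
City of Northam: $74,310.2 × 0.0062 = $460.72324
Kestrel County: $74,310.2 × 0.00761 = $565.500622
Community College District: $74,310.2 × 0.0021 = $156.05142
Oakmont Township: $74,310.2 × 0.00556 = $413.164712
Total = $460.72324 + $565.500622 + $156.05142 + $413.164712 = $1,595.439994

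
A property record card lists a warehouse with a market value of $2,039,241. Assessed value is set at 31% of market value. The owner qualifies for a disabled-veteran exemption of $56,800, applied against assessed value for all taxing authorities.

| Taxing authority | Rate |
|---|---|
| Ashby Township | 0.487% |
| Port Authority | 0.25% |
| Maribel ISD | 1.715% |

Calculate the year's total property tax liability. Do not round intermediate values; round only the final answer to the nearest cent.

$14,107.94

Assessed value = $2,039,241 × 0.31 = $632,164.71
Taxable value = $632,164.71 − $56,800 = $575,364.71
Ashby Township: $575,364.71 × 0.00487 = $2,802.0261377
Port Authority: $575,364.71 × 0.0025 = $1,438.411775
Maribel ISD: $575,364.71 × 0.01715 = $9,867.5047765
Total = $2,802.0261377 + $1,438.411775 + $9,867.5047765 = $14,107.9426892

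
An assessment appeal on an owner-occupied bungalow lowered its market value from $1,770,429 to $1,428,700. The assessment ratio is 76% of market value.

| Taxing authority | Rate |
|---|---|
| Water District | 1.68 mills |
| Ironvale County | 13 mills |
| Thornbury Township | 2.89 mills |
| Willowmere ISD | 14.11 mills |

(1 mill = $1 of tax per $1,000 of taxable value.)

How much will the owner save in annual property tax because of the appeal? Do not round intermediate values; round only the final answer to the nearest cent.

Old assessed value = $1,770,429 × 0.76 = $1,345,526.04
New assessed value = $1,428,700 × 0.76 = $1,085,812
Combined rate = 0.00168 + 0.013 + 0.00289 + 0.01411 = 0.03168
Old tax = $1,345,526.04 × 0.03168 = $42,626.2649472
New tax = $1,085,812 × 0.03168 = $34,398.52416
Reduction = $42,626.2649472 − $34,398.52416 = $8,227.7407872

$8,227.74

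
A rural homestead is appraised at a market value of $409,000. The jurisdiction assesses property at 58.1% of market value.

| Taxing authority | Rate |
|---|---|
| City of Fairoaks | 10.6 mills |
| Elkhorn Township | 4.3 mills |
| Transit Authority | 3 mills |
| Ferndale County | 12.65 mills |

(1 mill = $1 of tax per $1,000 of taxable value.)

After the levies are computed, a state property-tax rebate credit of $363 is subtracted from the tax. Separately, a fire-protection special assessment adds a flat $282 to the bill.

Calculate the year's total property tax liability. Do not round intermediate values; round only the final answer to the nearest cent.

$7,178.57

Assessed value = $409,000 × 0.581 = $237,629
City of Fairoaks: $237,629 × 0.0106 = $2,518.8674
Elkhorn Township: $237,629 × 0.0043 = $1,021.8047
Transit Authority: $237,629 × 0.003 = $712.887
Ferndale County: $237,629 × 0.01265 = $3,006.00685
Levies subtotal = $7,259.56595
After credit = $7,259.56595 − $363 = $6,896.56595
Total = $6,896.56595 + $282 = $7,178.56595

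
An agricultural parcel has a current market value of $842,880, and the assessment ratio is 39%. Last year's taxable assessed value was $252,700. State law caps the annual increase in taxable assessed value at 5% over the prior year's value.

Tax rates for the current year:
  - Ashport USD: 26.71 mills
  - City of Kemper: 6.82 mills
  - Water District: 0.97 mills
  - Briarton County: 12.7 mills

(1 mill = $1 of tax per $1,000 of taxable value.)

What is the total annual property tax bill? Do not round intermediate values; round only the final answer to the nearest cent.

Uncapped assessed value = $842,880 × 0.39 = $328,723.2
Cap limit = $252,700 × 1.05 = $265,335
Taxable assessed value = min($328,723.2, $265,335) = $265,335 (cap binds)
Ashport USD: $265,335 × 0.02671 = $7,087.09785
City of Kemper: $265,335 × 0.00682 = $1,809.5847
Water District: $265,335 × 0.00097 = $257.37495
Briarton County: $265,335 × 0.0127 = $3,369.7545
Total = $12,523.812

$12,523.81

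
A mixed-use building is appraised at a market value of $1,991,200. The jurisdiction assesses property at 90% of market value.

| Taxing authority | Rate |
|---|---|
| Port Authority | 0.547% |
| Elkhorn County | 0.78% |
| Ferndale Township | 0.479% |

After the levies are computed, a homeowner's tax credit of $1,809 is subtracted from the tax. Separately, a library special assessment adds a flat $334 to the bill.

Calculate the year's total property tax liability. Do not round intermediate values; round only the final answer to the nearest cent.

Assessed value = $1,991,200 × 0.9 = $1,792,080
Port Authority: $1,792,080 × 0.00547 = $9,802.6776
Elkhorn County: $1,792,080 × 0.0078 = $13,978.224
Ferndale Township: $1,792,080 × 0.00479 = $8,584.0632
Levies subtotal = $32,364.9648
After credit = $32,364.9648 − $1,809 = $30,555.9648
Total = $30,555.9648 + $334 = $30,889.9648

$30,889.96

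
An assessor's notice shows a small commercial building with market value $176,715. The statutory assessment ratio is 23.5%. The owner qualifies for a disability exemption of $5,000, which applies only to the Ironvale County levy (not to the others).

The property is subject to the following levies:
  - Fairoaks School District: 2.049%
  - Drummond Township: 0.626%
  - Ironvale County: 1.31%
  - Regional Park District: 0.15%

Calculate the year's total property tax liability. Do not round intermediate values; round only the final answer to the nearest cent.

Assessed value = $176,715 × 0.235 = $41,528.025
Fairoaks School District: $41,528.025 × 0.02049 = $850.90923225
Drummond Township: $41,528.025 × 0.00626 = $259.9654365
Ironvale County: ($41,528.025 − $5,000) × 0.0131 = $36,528.025 × 0.0131 = $478.5171275
Regional Park District: $41,528.025 × 0.0015 = $62.2920375
Total = $1,651.68383375

$1,651.68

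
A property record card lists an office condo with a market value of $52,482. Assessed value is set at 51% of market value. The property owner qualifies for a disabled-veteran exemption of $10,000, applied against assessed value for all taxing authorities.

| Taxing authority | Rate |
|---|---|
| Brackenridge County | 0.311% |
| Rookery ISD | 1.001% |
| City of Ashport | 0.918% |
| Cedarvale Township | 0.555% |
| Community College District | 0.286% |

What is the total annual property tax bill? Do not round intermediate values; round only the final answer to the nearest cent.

Assessed value = $52,482 × 0.51 = $26,765.82
Taxable value = $26,765.82 − $10,000 = $16,765.82
Brackenridge County: $16,765.82 × 0.00311 = $52.1417002
Rookery ISD: $16,765.82 × 0.01001 = $167.8258582
City of Ashport: $16,765.82 × 0.00918 = $153.9102276
Cedarvale Township: $16,765.82 × 0.00555 = $93.050301
Community College District: $16,765.82 × 0.00286 = $47.9502452
Total = $52.1417002 + $167.8258582 + $153.9102276 + $93.050301 + $47.9502452 = $514.8783322

$514.88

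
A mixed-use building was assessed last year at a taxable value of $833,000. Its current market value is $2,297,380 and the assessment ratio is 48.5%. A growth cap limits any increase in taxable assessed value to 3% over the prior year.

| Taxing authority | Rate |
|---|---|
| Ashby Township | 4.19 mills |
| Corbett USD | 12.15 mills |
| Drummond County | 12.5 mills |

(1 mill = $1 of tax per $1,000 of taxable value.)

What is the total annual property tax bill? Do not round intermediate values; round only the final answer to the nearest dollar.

$24,744

Uncapped assessed value = $2,297,380 × 0.485 = $1,114,229.3
Cap limit = $833,000 × 1.03 = $857,990
Taxable assessed value = min($1,114,229.3, $857,990) = $857,990 (cap binds)
Ashby Township: $857,990 × 0.00419 = $3,594.9781
Corbett USD: $857,990 × 0.01215 = $10,424.5785
Drummond County: $857,990 × 0.0125 = $10,724.875
Total = $24,744.4316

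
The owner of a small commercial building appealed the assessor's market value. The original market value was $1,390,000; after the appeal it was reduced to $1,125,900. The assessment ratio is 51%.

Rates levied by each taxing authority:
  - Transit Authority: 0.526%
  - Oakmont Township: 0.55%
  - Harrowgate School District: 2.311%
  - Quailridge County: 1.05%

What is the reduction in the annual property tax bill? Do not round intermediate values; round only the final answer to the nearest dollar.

Old assessed value = $1,390,000 × 0.51 = $708,900
New assessed value = $1,125,900 × 0.51 = $574,209
Combined rate = 0.00526 + 0.0055 + 0.02311 + 0.0105 = 0.04437
Old tax = $708,900 × 0.04437 = $31,453.893
New tax = $574,209 × 0.04437 = $25,477.65333
Reduction = $31,453.893 − $25,477.65333 = $5,976.23967

$5,976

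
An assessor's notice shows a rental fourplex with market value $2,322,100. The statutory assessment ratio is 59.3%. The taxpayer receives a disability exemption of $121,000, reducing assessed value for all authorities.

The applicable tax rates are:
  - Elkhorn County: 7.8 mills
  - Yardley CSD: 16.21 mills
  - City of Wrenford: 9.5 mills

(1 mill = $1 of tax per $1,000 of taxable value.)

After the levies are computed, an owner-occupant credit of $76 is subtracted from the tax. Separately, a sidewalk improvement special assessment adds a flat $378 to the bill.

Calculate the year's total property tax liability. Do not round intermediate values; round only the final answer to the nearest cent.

$42,390.74

Assessed value = $2,322,100 × 0.593 = $1,377,005.3
Taxable value = $1,377,005.3 − $121,000 = $1,256,005.3
Elkhorn County: $1,256,005.3 × 0.0078 = $9,796.84134
Yardley CSD: $1,256,005.3 × 0.01621 = $20,359.845913
City of Wrenford: $1,256,005.3 × 0.0095 = $11,932.05035
Levies subtotal = $42,088.737603
After credit = $42,088.737603 − $76 = $42,012.737603
Total = $42,012.737603 + $378 = $42,390.737603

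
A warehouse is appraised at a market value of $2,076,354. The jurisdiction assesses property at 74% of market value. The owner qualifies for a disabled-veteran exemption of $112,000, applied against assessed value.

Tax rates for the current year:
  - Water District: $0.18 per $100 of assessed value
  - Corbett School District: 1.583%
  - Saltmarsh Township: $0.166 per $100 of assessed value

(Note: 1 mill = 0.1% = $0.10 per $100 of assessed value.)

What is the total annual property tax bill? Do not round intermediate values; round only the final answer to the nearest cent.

Assessed value = $2,076,354 × 0.74 = $1,536,501.96
Taxable value = $1,536,501.96 − $112,000 = $1,424,501.96
Water District: $1,424,501.96 × 0.0018 = $2,564.103528
Corbett School District: $1,424,501.96 × 0.01583 = $22,549.8660268
Saltmarsh Township: $1,424,501.96 × 0.00166 = $2,364.6732536
Total = $27,478.6428084

$27,478.64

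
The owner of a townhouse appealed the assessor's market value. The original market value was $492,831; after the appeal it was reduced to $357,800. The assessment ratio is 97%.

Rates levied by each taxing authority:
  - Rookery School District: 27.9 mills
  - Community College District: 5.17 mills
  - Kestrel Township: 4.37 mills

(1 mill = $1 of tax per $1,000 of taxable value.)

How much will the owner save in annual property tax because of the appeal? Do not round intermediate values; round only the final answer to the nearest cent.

$4,903.89

Old assessed value = $492,831 × 0.97 = $478,046.07
New assessed value = $357,800 × 0.97 = $347,066
Combined rate = 0.0279 + 0.00517 + 0.00437 = 0.03744
Old tax = $478,046.07 × 0.03744 = $17,898.0448608
New tax = $347,066 × 0.03744 = $12,994.15104
Reduction = $17,898.0448608 − $12,994.15104 = $4,903.8938208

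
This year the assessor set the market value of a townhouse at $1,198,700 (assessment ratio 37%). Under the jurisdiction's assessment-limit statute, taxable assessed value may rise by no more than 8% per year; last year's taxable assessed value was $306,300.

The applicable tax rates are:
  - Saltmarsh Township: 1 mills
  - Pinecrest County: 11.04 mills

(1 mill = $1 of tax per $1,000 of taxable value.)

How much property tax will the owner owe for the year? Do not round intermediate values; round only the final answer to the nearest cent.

Uncapped assessed value = $1,198,700 × 0.37 = $443,519
Cap limit = $306,300 × 1.08 = $330,804
Taxable assessed value = min($443,519, $330,804) = $330,804 (cap binds)
Saltmarsh Township: $330,804 × 0.001 = $330.804
Pinecrest County: $330,804 × 0.01104 = $3,652.07616
Total = $3,982.88016

$3,982.88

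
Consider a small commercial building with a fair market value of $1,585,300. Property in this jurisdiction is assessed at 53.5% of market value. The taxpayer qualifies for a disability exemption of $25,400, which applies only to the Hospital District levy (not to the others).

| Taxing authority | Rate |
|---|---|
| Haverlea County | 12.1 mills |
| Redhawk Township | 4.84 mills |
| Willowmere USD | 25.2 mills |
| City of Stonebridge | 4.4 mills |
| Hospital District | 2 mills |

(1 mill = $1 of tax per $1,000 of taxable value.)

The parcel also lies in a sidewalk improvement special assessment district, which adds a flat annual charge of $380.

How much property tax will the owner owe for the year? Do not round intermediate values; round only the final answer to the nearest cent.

$41,497.70

Assessed value = $1,585,300 × 0.535 = $848,135.5
Haverlea County: $848,135.5 × 0.0121 = $10,262.43955
Redhawk Township: $848,135.5 × 0.00484 = $4,104.97582
Willowmere USD: $848,135.5 × 0.0252 = $21,373.0146
City of Stonebridge: $848,135.5 × 0.0044 = $3,731.7962
Hospital District: ($848,135.5 − $25,400) × 0.002 = $822,735.5 × 0.002 = $1,645.471
Levies subtotal = $41,117.69717
Total = $41,117.69717 + $380 = $41,497.69717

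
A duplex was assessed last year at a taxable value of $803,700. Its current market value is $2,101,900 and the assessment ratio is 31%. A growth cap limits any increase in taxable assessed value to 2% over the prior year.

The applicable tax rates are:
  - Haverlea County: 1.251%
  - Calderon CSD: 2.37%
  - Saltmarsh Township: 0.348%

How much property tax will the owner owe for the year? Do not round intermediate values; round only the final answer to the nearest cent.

Uncapped assessed value = $2,101,900 × 0.31 = $651,589
Cap limit = $803,700 × 1.02 = $819,774
Taxable assessed value = min($651,589, $819,774) = $651,589 (cap does not bind)
Haverlea County: $651,589 × 0.01251 = $8,151.37839
Calderon CSD: $651,589 × 0.0237 = $15,442.6593
Saltmarsh Township: $651,589 × 0.00348 = $2,267.52972
Total = $25,861.56741

$25,861.57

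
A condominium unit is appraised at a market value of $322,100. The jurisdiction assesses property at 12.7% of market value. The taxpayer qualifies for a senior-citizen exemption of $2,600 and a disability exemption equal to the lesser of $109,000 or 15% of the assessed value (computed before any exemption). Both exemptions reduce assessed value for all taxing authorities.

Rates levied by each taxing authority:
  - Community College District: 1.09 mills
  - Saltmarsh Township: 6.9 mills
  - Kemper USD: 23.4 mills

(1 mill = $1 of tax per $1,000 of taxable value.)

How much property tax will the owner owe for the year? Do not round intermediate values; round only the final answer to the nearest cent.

$1,009.84

Assessed value = $322,100 × 0.127 = $40,906.7
Disability exemption = min($109,000, 15% × $40,906.7) = min($109,000, $6,136.005) = $6,136.005 (percentage binds)
Taxable value = $40,906.7 − $2,600 − $6,136.005 = $32,170.695
Community College District: $32,170.695 × 0.00109 = $35.06605755
Saltmarsh Township: $32,170.695 × 0.0069 = $221.9777955
Kemper USD: $32,170.695 × 0.0234 = $752.794263
Total = $1,009.83811605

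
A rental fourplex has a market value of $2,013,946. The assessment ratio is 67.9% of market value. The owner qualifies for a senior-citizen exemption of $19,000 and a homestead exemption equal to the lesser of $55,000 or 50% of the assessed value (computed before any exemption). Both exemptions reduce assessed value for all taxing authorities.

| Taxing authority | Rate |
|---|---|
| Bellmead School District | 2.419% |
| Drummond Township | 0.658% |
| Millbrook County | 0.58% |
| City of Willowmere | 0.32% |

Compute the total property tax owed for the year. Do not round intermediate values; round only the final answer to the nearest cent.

Assessed value = $2,013,946 × 0.679 = $1,367,469.334
Homestead exemption = min($55,000, 50% × $1,367,469.334) = min($55,000, $683,734.667) = $55,000 (dollar cap binds)
Taxable value = $1,367,469.334 − $19,000 − $55,000 = $1,293,469.334
Bellmead School District: $1,293,469.334 × 0.02419 = $31,289.02318946
Drummond Township: $1,293,469.334 × 0.00658 = $8,511.02821772
Millbrook County: $1,293,469.334 × 0.0058 = $7,502.1221372
City of Willowmere: $1,293,469.334 × 0.0032 = $4,139.1018688
Total = $51,441.27541318

$51,441.28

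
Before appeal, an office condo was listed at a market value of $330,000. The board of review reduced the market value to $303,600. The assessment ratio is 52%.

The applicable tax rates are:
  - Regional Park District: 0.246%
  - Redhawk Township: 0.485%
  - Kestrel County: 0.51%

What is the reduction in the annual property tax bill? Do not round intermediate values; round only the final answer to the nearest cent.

Old assessed value = $330,000 × 0.52 = $171,600
New assessed value = $303,600 × 0.52 = $157,872
Combined rate = 0.00246 + 0.00485 + 0.0051 = 0.01241
Old tax = $171,600 × 0.01241 = $2,129.556
New tax = $157,872 × 0.01241 = $1,959.19152
Reduction = $2,129.556 − $1,959.19152 = $170.36448

$170.36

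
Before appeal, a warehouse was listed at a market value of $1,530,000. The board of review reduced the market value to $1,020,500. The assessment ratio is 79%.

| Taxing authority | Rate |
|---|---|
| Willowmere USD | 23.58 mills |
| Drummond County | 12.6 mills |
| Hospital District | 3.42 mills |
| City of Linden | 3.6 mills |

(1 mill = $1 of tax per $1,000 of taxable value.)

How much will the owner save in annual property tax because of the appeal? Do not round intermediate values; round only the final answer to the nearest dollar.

$17,388

Old assessed value = $1,530,000 × 0.79 = $1,208,700
New assessed value = $1,020,500 × 0.79 = $806,195
Combined rate = 0.02358 + 0.0126 + 0.00342 + 0.0036 = 0.0432
Old tax = $1,208,700 × 0.0432 = $52,215.84
New tax = $806,195 × 0.0432 = $34,827.624
Reduction = $52,215.84 − $34,827.624 = $17,388.216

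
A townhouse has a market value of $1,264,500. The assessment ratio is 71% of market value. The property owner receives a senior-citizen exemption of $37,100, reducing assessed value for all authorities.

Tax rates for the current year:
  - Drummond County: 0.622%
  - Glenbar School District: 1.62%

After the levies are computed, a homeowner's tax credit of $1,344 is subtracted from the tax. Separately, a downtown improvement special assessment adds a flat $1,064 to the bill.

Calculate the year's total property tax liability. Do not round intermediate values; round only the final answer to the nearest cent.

$19,016.78

Assessed value = $1,264,500 × 0.71 = $897,795
Taxable value = $897,795 − $37,100 = $860,695
Drummond County: $860,695 × 0.00622 = $5,353.5229
Glenbar School District: $860,695 × 0.0162 = $13,943.259
Levies subtotal = $19,296.7819
After credit = $19,296.7819 − $1,344 = $17,952.7819
Total = $17,952.7819 + $1,064 = $19,016.7819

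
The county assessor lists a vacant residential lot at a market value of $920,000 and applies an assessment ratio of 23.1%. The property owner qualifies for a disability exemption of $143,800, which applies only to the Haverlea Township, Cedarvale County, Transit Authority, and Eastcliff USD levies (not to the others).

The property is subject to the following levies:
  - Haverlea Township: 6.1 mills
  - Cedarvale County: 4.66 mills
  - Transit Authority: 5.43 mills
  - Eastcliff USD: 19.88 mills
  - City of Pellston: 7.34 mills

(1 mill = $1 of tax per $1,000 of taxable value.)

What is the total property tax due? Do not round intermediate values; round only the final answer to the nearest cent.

Assessed value = $920,000 × 0.231 = $212,520
Haverlea Township: ($212,520 − $143,800) × 0.0061 = $68,720 × 0.0061 = $419.192
Cedarvale County: ($212,520 − $143,800) × 0.00466 = $68,720 × 0.00466 = $320.2352
Transit Authority: ($212,520 − $143,800) × 0.00543 = $68,720 × 0.00543 = $373.1496
Eastcliff USD: ($212,520 − $143,800) × 0.01988 = $68,720 × 0.01988 = $1,366.1536
City of Pellston: $212,520 × 0.00734 = $1,559.8968
Total = $4,038.6272

$4,038.63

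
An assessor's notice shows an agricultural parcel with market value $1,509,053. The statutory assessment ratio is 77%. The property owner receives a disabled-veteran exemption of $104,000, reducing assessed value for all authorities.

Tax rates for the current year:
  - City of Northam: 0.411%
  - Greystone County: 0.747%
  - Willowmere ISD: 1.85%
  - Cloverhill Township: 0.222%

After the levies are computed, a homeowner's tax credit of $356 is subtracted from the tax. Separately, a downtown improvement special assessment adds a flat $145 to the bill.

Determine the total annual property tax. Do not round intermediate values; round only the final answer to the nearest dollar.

Assessed value = $1,509,053 × 0.77 = $1,161,970.81
Taxable value = $1,161,970.81 − $104,000 = $1,057,970.81
City of Northam: $1,057,970.81 × 0.00411 = $4,348.2600291
Greystone County: $1,057,970.81 × 0.00747 = $7,903.0419507
Willowmere ISD: $1,057,970.81 × 0.0185 = $19,572.459985
Cloverhill Township: $1,057,970.81 × 0.00222 = $2,348.6951982
Levies subtotal = $34,172.457163
After credit = $34,172.457163 − $356 = $33,816.457163
Total = $33,816.457163 + $145 = $33,961.457163

$33,961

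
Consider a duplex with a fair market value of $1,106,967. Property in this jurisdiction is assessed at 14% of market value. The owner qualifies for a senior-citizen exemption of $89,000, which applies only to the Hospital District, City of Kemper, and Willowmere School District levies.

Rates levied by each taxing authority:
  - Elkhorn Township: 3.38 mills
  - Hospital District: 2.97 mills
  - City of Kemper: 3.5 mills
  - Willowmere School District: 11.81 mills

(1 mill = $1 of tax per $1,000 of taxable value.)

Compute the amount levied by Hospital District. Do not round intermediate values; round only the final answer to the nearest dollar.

$196

Assessed value = $1,106,967 × 0.14 = $154,975.38
Hospital District taxable value = $154,975.38 − $89,000 = $65,975.38
Hospital District levy = $65,975.38 × 0.00297 = $195.9468786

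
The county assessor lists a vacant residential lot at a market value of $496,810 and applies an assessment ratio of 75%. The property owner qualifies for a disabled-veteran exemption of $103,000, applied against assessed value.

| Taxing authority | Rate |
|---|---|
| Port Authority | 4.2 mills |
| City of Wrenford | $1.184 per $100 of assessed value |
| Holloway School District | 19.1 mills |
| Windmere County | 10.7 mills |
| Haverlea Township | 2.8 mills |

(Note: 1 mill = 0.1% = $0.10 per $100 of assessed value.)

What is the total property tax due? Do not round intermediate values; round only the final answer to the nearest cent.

Assessed value = $496,810 × 0.75 = $372,607.5
Taxable value = $372,607.5 − $103,000 = $269,607.5
Port Authority: $269,607.5 × 0.0042 = $1,132.3515
City of Wrenford: $269,607.5 × 0.01184 = $3,192.1528
Holloway School District: $269,607.5 × 0.0191 = $5,149.50325
Windmere County: $269,607.5 × 0.0107 = $2,884.80025
Haverlea Township: $269,607.5 × 0.0028 = $754.901
Total = $13,113.7088

$13,113.71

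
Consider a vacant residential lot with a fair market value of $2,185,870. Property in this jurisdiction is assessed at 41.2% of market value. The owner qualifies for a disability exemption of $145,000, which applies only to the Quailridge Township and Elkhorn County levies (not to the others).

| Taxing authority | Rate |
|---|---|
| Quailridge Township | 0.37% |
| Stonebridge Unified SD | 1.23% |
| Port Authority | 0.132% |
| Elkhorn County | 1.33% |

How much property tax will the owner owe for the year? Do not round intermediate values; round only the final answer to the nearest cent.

$25,110.71

Assessed value = $2,185,870 × 0.412 = $900,578.44
Quailridge Township: ($900,578.44 − $145,000) × 0.0037 = $755,578.44 × 0.0037 = $2,795.640228
Stonebridge Unified SD: $900,578.44 × 0.0123 = $11,077.114812
Port Authority: $900,578.44 × 0.00132 = $1,188.7635408
Elkhorn County: ($900,578.44 − $145,000) × 0.0133 = $755,578.44 × 0.0133 = $10,049.193252
Total = $25,110.7118328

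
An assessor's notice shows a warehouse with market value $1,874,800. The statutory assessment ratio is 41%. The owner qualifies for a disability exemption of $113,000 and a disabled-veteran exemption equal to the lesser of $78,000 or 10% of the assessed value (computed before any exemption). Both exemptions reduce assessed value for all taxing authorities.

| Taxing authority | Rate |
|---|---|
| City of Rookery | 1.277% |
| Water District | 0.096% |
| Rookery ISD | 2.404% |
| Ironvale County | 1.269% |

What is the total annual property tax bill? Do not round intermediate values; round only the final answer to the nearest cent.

$29,206.31

Assessed value = $1,874,800 × 0.41 = $768,668
Disabled-veteran exemption = min($78,000, 10% × $768,668) = min($78,000, $76,866.8) = $76,866.8 (percentage binds)
Taxable value = $768,668 − $113,000 − $76,866.8 = $578,801.2
City of Rookery: $578,801.2 × 0.01277 = $7,391.291324
Water District: $578,801.2 × 0.00096 = $555.649152
Rookery ISD: $578,801.2 × 0.02404 = $13,914.380848
Ironvale County: $578,801.2 × 0.01269 = $7,344.987228
Total = $29,206.308552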